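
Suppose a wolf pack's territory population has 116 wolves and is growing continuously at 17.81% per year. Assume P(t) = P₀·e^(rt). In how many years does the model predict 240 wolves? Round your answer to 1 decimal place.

240 = 116 · e^(0.1781·t)
t = ln(240/116) / 0.1781 = ln(2.06897) / 0.1781 = 0.72705 / 0.1781

t ≈ 4.1 years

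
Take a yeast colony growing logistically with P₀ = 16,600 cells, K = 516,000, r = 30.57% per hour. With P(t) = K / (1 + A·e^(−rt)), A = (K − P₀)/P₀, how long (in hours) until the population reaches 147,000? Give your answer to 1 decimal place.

A = (516000 − 16600)/16600 = 30.08434
147000 = 516000/(1 + 30.08434·e^(−0.3057t)) → 1 + 30.08434·e^(−0.3057t) = 3.5102
e^(−0.3057t) = 0.083439 → t = ln(11.98482)/0.3057 = 2.48364/0.3057

t ≈ 8.1 hours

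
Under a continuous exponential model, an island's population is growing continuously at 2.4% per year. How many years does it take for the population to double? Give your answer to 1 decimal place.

doubling time = ln(2) / |r| = 0.69315 / 0.024

doubling time ≈ 28.9 years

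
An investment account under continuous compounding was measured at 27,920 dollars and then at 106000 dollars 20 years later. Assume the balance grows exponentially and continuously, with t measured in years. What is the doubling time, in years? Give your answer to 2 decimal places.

r = ln(106000/27920) / 20 = ln(3.79656) / 20 ≈ 0.066705 per year
doubling time = ln 2 / |r| = 0.69315 / 0.066705

doubling time ≈ 10.39 years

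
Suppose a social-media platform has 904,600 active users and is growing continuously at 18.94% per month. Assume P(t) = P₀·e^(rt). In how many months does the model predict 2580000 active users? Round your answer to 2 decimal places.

2580000 = 904600 · e^(0.1894·t)
t = ln(2580000/904600) / 0.1894 = ln(2.85209) / 0.1894 = 1.04805 / 0.1894

t ≈ 5.53 months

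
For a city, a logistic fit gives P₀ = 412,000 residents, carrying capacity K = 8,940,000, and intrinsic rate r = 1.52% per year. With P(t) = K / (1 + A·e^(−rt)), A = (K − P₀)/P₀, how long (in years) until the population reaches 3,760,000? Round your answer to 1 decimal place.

t ≈ 178.3 years

A = (8940000 − 412000)/412000 = 20.69903
3760000 = 8940000/(1 + 20.69903·e^(−0.0152t)) → 1 + 20.69903·e^(−0.0152t) = 2.37766
e^(−0.0152t) = 0.066557 → t = ln(15.02478)/0.0152 = 2.7097/0.0152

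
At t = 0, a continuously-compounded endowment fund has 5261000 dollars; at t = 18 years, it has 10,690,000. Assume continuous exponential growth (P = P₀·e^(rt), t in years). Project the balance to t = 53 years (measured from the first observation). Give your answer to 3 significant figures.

≈ 42,400,000 dollars

r = ln(10690000/5261000) / 18 ≈ 0.039388 per year
P(53) = 5261000 · e^(0.039388·53) = 5261000 · 8.06533 ≈ 42431700.22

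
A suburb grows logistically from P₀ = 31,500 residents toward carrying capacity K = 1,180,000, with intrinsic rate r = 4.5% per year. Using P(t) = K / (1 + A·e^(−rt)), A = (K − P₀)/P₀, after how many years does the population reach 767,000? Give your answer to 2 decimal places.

A = (1180000 − 31500)/31500 = 36.46032
767000 = 1180000/(1 + 36.46032·e^(−0.045t)) → 1 + 36.46032·e^(−0.045t) = 1.53846
e^(−0.045t) = 0.014768 → t = ln(67.71202)/0.045 = 4.21526/0.045

t ≈ 93.67 years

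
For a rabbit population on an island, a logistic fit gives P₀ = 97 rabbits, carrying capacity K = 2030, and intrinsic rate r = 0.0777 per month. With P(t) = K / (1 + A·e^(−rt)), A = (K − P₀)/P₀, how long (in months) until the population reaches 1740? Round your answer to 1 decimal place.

t ≈ 61.6 months

A = (2030 − 97)/97 = 19.92784
1740 = 2030/(1 + 19.92784·e^(−0.0777t)) → 1 + 19.92784·e^(−0.0777t) = 1.16667
e^(−0.0777t) = 0.008364 → t = ln(119.56701)/0.0777 = 4.78388/0.0777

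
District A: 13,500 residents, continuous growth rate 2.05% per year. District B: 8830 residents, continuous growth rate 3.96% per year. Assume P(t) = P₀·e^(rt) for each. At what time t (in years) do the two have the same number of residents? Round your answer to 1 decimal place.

t ≈ 22.2 years

13500·e^(0.0205t) = 8830·e^(0.0396t)
13500/8830 = e^((0.0396 − 0.0205)t) → ln(1.52888) = 0.0191·t
t = 0.42453 / 0.0191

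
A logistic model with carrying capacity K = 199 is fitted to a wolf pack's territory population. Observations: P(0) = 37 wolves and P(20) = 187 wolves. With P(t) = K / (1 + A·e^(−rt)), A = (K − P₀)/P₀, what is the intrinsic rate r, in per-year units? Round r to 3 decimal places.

A = (199 − 37)/37 = 4.37838
187 = 199/(1 + 4.37838·e^(−r·20)) → e^(−20r) = (1.06417 − 1)/4.37838 = 0.014656
r = −ln(0.014656)/20 = 4.22288/20

r ≈ 0.211 per year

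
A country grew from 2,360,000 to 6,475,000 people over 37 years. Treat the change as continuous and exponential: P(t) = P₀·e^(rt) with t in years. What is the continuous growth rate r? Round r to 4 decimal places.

6475000 = 2360000 · e^(r·37)
e^(37r) = 6475000/2360000 = 2.74364
r = ln(2.74364) / 37 = 1.00929 / 37

r ≈ 0.0273 per year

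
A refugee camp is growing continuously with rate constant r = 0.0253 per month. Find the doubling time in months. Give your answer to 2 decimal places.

doubling time = ln(2) / |r| = 0.69315 / 0.0253

doubling time ≈ 27.40 months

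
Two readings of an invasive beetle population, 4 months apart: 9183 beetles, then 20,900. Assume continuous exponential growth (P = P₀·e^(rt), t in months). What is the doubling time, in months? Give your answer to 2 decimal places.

r = ln(20900/9183) / 4 = ln(2.27594) / 4 ≈ 0.205599 per month
doubling time = ln 2 / |r| = 0.69315 / 0.205599

doubling time ≈ 3.37 months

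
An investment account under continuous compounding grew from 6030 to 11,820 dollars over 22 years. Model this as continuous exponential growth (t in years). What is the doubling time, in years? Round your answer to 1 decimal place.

r = ln(11820/6030) / 22 = ln(1.9602) / 22 ≈ 0.030593 per year
doubling time = ln 2 / |r| = 0.69315 / 0.030593

doubling time ≈ 22.7 years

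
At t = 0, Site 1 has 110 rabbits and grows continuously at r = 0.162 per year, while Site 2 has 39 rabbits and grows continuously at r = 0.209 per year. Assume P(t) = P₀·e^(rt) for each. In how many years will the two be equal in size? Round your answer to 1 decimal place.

110·e^(0.162t) = 39·e^(0.209t)
110/39 = e^((0.209 − 0.162)t) → ln(2.82051) = 0.047·t
t = 1.03692 / 0.047

t ≈ 22.1 years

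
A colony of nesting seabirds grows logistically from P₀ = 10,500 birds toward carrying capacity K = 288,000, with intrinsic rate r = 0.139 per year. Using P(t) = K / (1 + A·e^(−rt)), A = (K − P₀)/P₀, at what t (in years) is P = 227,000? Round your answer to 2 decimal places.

t ≈ 33.01 years

A = (288000 − 10500)/10500 = 26.42857
227000 = 288000/(1 + 26.42857·e^(−0.139t)) → 1 + 26.42857·e^(−0.139t) = 1.26872
e^(−0.139t) = 0.010168 → t = ln(98.34895)/0.139 = 4.58852/0.139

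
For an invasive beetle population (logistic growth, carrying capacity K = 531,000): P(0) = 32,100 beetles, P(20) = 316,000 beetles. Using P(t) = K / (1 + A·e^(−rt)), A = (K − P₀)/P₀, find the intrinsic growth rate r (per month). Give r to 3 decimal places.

A = (531000 − 32100)/32100 = 15.54206
316000 = 531000/(1 + 15.54206·e^(−r·20)) → e^(−20r) = (1.68038 − 1)/15.54206 = 0.043777
r = −ln(0.043777)/20 = 3.12865/20

r ≈ 0.156 per month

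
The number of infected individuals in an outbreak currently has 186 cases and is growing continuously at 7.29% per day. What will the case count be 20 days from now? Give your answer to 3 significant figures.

≈ 799 cases

P(20) = 186 · e^(0.0729·20) = 186 · e^(1.458)
= 186 · 4.29736 ≈ 799.31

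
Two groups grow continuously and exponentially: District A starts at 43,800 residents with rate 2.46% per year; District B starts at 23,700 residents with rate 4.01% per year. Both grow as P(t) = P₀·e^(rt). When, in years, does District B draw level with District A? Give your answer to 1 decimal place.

t ≈ 39.6 years

43800·e^(0.0246t) = 23700·e^(0.0401t)
43800/23700 = e^((0.0401 − 0.0246)t) → ln(1.8481) = 0.0155·t
t = 0.61416 / 0.0155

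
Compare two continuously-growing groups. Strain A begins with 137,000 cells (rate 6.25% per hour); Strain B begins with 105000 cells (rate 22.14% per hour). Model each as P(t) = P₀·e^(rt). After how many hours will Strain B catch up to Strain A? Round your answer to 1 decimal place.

t ≈ 1.7 hours

137000·e^(0.0625t) = 105000·e^(0.2214t)
137000/105000 = e^((0.2214 − 0.0625)t) → ln(1.30476) = 0.1589·t
t = 0.26602 / 0.1589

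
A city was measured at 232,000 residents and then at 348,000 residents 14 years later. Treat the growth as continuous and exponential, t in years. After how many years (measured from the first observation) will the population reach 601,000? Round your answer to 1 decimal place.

t ≈ 32.9 years

r = ln(348000/232000) / 14 ≈ 0.028962 per year
t = ln(601000/232000) / r = 0.95186 / 0.028962 ≈ 32.866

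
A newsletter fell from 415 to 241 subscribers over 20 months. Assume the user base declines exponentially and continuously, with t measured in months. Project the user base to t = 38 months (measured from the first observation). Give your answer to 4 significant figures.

r = ln(241/415) / 20 ≈ -0.027174 per month
P(38) = 415 · e^(-0.027174·38) = 415 · 0.35607 ≈ 147.77

≈ 147.8 subscribers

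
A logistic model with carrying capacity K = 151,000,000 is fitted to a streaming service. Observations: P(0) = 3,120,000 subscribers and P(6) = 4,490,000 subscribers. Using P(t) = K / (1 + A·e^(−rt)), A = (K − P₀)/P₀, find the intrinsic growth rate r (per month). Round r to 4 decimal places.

r ≈ 0.0622 per month

A = (151000000 − 3120000)/3120000 = 47.39744
4490000 = 151000000/(1 + 47.39744·e^(−r·6)) → e^(−6r) = (33.63029 − 1)/47.39744 = 0.68844
r = −ln(0.68844)/6 = 0.37333/6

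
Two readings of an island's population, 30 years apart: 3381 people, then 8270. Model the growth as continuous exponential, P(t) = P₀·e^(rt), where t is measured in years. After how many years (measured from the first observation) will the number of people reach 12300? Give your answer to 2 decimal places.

t ≈ 43.31 years

r = ln(8270/3381) / 30 ≈ 0.029815 per year
t = ln(12300/3381) / r = 1.29143 / 0.029815 ≈ 43.314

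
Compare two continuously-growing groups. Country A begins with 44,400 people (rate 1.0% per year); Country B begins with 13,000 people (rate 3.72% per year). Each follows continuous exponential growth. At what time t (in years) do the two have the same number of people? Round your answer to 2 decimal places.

t ≈ 45.16 years

44400·e^(0.01t) = 13000·e^(0.0372t)
44400/13000 = e^((0.0372 − 0.01)t) → ln(3.41538) = 0.0272·t
t = 1.22829 / 0.0272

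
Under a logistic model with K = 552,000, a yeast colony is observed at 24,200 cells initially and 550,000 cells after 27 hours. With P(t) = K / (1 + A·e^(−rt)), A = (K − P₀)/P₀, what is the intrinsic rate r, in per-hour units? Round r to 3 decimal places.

r ≈ 0.322 per hour

A = (552000 − 24200)/24200 = 21.80992
550000 = 552000/(1 + 21.80992·e^(−r·27)) → e^(−27r) = (1.00364 − 1)/21.80992 = 0.000167
r = −ln(0.000167)/27 = 8.69914/27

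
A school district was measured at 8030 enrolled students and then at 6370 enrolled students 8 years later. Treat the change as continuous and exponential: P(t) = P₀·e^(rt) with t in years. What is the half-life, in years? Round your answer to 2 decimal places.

half-life ≈ 23.94 years

r = ln(6370/8030) / 8 = ln(0.79328) / 8 ≈ -0.028948 per year
half-life = ln 2 / |r| = 0.69315 / 0.028948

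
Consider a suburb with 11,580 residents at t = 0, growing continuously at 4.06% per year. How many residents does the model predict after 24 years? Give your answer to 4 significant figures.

P(24) = 11580 · e^(0.0406·24) = 11580 · e^(0.9744)
= 11580 · 2.64958 ≈ 30682.1

≈ 30,680 residents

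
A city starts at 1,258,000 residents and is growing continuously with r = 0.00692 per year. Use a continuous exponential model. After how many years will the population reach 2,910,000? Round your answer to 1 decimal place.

t ≈ 121.2 years

2910000 = 1258000 · e^(0.00692·t)
t = ln(2910000/1258000) / 0.00692 = ln(2.3132) / 0.00692 = 0.83863 / 0.00692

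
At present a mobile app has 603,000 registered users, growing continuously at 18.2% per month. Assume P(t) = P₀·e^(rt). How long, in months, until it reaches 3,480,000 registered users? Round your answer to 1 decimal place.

3480000 = 603000 · e^(0.182·t)
t = ln(3480000/603000) / 0.182 = ln(5.77114) / 0.182 = 1.75287 / 0.182

t ≈ 9.6 months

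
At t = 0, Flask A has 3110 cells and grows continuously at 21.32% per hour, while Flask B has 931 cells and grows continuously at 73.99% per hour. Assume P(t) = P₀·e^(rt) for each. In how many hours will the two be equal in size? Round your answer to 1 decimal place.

t ≈ 2.3 hours

3110·e^(0.2132t) = 931·e^(0.7399t)
3110/931 = e^((0.7399 − 0.2132)t) → ln(3.34049) = 0.5267·t
t = 1.20612 / 0.5267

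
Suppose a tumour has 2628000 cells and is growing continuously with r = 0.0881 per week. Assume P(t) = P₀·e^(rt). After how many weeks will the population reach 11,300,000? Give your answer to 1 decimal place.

t ≈ 16.6 weeks

11300000 = 2628000 · e^(0.0881·t)
t = ln(11300000/2628000) / 0.0881 = ln(4.29985) / 0.0881 = 1.45858 / 0.0881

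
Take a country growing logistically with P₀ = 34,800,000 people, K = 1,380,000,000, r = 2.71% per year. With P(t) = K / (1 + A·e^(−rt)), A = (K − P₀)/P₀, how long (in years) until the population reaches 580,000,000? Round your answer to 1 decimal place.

A = (1380000000 − 34800000)/34800000 = 38.65517
580000000 = 1380000000/(1 + 38.65517·e^(−0.0271t)) → 1 + 38.65517·e^(−0.0271t) = 2.37931
e^(−0.0271t) = 0.035682 → t = ln(28.025)/0.0271 = 3.3331/0.0271

t ≈ 123.0 years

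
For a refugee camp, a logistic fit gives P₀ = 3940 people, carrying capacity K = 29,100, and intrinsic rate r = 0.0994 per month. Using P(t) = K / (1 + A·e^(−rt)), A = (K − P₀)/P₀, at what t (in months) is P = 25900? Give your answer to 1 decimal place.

A = (29100 − 3940)/3940 = 6.38579
25900 = 29100/(1 + 6.38579·e^(−0.0994t)) → 1 + 6.38579·e^(−0.0994t) = 1.12355
e^(−0.0994t) = 0.019348 → t = ln(51.68496)/0.0994 = 3.94517/0.0994

t ≈ 39.7 months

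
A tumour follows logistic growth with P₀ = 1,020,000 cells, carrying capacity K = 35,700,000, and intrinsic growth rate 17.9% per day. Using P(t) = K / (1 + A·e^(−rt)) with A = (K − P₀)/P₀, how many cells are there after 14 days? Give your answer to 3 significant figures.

≈ 9,460,000 cells

A = (35700000 − 1020000)/1020000 = 34
P(14) = 35700000 / (1 + 34·e^(−0.179·14)) = 35700000 / (1 + 34·0.081594)
= 35700000 / 3.77419 ≈ 9458971.35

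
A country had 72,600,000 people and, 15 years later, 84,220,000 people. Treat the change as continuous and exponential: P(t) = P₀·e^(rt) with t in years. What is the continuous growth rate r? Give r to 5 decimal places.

84220000 = 72600000 · e^(r·15)
e^(15r) = 84220000/72600000 = 1.16006
r = ln(1.16006) / 15 = 0.14847 / 15

r ≈ 0.00990 per year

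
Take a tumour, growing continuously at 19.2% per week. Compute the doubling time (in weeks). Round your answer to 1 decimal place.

doubling time ≈ 3.6 weeks

doubling time = ln(2) / |r| = 0.69315 / 0.192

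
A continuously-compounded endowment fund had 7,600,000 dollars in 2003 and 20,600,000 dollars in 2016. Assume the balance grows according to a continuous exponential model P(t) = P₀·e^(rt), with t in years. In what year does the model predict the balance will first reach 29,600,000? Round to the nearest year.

r = ln(20600000/7600000) / 13 = 0.99714/13 ≈ 0.076703 per year
t = ln(29600000/7600000) / r = 1.35963/0.076703 ≈ 17.73 years after 2003

year 2021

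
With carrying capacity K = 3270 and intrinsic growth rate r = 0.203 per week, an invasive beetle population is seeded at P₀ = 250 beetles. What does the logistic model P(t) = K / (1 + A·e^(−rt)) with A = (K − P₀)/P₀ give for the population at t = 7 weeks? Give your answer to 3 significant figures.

≈ 835 beetles

A = (3270 − 250)/250 = 12.08
P(7) = 3270 / (1 + 12.08·e^(−0.203·7)) = 3270 / (1 + 12.08·0.241472)
= 3270 / 3.91699 ≈ 834.83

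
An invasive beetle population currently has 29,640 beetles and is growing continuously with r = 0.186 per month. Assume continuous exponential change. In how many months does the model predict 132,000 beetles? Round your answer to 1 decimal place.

t ≈ 8.0 months

132000 = 29640 · e^(0.186·t)
t = ln(132000/29640) / 0.186 = ln(4.45344) / 0.186 = 1.49368 / 0.186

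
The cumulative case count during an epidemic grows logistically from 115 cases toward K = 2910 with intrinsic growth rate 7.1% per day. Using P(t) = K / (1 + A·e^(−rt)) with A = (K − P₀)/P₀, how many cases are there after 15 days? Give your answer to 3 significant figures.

A = (2910 − 115)/115 = 24.30435
P(15) = 2910 / (1 + 24.30435·e^(−0.071·15)) = 2910 / (1 + 24.30435·0.344728)
= 2910 / 9.37839 ≈ 310.29

≈ 310 cases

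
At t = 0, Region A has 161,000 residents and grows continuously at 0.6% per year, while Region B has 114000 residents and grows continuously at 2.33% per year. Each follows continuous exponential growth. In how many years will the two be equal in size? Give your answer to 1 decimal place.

t ≈ 20.0 years

161000·e^(0.006t) = 114000·e^(0.0233t)
161000/114000 = e^((0.0233 − 0.006)t) → ln(1.41228) = 0.0173·t
t = 0.34521 / 0.0173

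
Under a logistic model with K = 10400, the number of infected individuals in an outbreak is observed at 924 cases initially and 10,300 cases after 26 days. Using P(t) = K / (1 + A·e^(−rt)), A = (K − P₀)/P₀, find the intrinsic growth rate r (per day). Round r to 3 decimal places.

r ≈ 0.268 per day

A = (10400 − 924)/924 = 10.25541
10300 = 10400/(1 + 10.25541·e^(−r·26)) → e^(−26r) = (1.00971 − 1)/10.25541 = 0.000947
r = −ln(0.000947)/26 = 6.96253/26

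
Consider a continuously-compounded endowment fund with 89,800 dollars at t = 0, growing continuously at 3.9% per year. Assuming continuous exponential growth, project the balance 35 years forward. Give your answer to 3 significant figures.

P(35) = 89800 · e^(0.039·35) = 89800 · e^(1.365)
= 89800 · 3.91572 ≈ 351631.93

≈ 352,000 dollars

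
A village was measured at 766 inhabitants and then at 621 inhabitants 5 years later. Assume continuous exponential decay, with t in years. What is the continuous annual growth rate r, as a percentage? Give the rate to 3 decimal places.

621 = 766 · e^(r·5)
e^(5r) = 621/766 = 0.8107
r = ln(0.8107) / 5 = -0.20985 / 5

r ≈ -4.197% per year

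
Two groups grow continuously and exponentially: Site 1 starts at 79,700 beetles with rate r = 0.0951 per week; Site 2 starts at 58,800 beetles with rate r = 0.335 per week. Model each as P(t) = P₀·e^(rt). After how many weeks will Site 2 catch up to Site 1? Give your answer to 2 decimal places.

79700·e^(0.0951t) = 58800·e^(0.335t)
79700/58800 = e^((0.335 − 0.0951)t) → ln(1.35544) = 0.2399·t
t = 0.30413 / 0.2399

t ≈ 1.27 weeks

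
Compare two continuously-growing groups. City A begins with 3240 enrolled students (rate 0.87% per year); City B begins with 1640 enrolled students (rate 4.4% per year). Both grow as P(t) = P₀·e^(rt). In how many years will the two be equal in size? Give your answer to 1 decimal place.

t ≈ 19.3 years

3240·e^(0.0087t) = 1640·e^(0.044t)
3240/1640 = e^((0.044 − 0.0087)t) → ln(1.97561) = 0.0353·t
t = 0.68088 / 0.0353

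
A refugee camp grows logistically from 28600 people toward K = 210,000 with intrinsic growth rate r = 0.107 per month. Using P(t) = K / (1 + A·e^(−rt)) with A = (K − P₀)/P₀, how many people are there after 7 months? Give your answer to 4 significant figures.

A = (210000 − 28600)/28600 = 6.34266
P(7) = 210000 / (1 + 6.34266·e^(−0.107·7)) = 210000 / (1 + 6.34266·0.472839)
= 210000 / 3.99906 ≈ 52512.38

≈ 52,510 people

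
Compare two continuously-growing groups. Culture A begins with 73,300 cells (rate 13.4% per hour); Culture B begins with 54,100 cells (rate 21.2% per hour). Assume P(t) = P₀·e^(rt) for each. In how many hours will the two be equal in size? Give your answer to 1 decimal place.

73300·e^(0.134t) = 54100·e^(0.212t)
73300/54100 = e^((0.212 − 0.134)t) → ln(1.3549) = 0.078·t
t = 0.30373 / 0.078

t ≈ 3.9 hours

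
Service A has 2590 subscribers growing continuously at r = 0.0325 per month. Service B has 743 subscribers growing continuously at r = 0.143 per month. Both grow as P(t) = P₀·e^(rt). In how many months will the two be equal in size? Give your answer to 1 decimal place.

t ≈ 11.3 months

2590·e^(0.0325t) = 743·e^(0.143t)
2590/743 = e^((0.143 − 0.0325)t) → ln(3.48587) = 0.1105·t
t = 1.24872 / 0.1105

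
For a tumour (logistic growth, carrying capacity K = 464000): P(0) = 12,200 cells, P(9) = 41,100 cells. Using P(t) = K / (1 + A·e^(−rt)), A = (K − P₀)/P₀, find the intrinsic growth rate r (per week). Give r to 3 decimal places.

r ≈ 0.142 per week

A = (464000 − 12200)/12200 = 37.03279
41100 = 464000/(1 + 37.03279·e^(−r·9)) → e^(−9r) = (11.28954 − 1)/37.03279 = 0.277849
r = −ln(0.277849)/9 = 1.28068/9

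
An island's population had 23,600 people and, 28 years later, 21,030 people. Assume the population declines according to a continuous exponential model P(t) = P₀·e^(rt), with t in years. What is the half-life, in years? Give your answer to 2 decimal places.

r = ln(21030/23600) / 28 = ln(0.8911) / 28 ≈ -0.004118 per year
half-life = ln 2 / |r| = 0.69315 / 0.004118

half-life ≈ 168.33 years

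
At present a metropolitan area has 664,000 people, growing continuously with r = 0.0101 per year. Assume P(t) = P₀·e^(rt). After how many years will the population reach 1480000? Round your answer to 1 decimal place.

1480000 = 664000 · e^(0.0101·t)
t = ln(1480000/664000) / 0.0101 = ln(2.22892) / 0.0101 = 0.80152 / 0.0101

t ≈ 79.4 years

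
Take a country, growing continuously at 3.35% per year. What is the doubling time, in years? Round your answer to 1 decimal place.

doubling time ≈ 20.7 years

doubling time = ln(2) / |r| = 0.69315 / 0.0335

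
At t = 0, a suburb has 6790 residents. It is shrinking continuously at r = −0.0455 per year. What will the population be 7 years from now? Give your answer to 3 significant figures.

≈ 4,940 residents

P(7) = 6790 · e^(-0.0455·7) = 6790 · e^(-0.3185)
= 6790 · 0.72724 ≈ 4937.95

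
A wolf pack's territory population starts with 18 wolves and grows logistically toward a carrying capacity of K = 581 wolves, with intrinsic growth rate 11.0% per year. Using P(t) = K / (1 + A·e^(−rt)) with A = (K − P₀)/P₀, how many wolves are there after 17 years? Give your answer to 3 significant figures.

A = (581 − 18)/18 = 31.27778
P(17) = 581 / (1 + 31.27778·e^(−0.11·17)) = 581 / (1 + 31.27778·0.154124)
= 581 / 5.82065 ≈ 99.82

≈ 99.8 wolves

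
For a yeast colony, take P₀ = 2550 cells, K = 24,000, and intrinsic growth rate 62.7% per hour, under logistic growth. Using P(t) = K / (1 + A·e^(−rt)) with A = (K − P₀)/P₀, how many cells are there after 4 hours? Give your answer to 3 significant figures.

≈ 14,200 cells

A = (24000 − 2550)/2550 = 8.41176
P(4) = 24000 / (1 + 8.41176·e^(−0.627·4)) = 24000 / (1 + 8.41176·0.081431)
= 24000 / 1.68498 ≈ 14243.51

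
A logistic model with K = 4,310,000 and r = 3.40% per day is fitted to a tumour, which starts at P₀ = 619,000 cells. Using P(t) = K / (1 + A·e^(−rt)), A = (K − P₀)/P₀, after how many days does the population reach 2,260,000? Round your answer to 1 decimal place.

A = (4310000 − 619000)/619000 = 5.96284
2260000 = 4310000/(1 + 5.96284·e^(−0.034t)) → 1 + 5.96284·e^(−0.034t) = 1.90708
e^(−0.034t) = 0.152122 → t = ln(6.57367)/0.034 = 1.88307/0.034

t ≈ 55.4 days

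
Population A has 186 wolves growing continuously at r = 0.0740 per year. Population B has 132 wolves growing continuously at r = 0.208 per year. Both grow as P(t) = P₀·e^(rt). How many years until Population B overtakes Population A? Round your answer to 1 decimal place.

186·e^(0.074t) = 132·e^(0.208t)
186/132 = e^((0.208 − 0.074)t) → ln(1.40909) = 0.134·t
t = 0.34294 / 0.134

t ≈ 2.6 years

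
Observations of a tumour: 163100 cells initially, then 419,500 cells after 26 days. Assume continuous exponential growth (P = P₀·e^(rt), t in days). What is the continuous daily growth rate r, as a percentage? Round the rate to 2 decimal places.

419500 = 163100 · e^(r·26)
e^(26r) = 419500/163100 = 2.57204
r = ln(2.57204) / 26 = 0.9447 / 26

r ≈ 3.63% per day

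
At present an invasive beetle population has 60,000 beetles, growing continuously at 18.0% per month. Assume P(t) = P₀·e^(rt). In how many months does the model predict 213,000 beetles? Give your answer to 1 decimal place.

213000 = 60000 · e^(0.18·t)
t = ln(213000/60000) / 0.18 = ln(3.55) / 0.18 = 1.26695 / 0.18

t ≈ 7.0 months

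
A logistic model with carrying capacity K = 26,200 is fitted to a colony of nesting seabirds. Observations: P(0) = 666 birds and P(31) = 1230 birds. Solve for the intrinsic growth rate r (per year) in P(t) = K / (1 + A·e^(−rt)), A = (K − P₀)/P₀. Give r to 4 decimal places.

r ≈ 0.0205 per year

A = (26200 − 666)/666 = 38.33934
1230 = 26200/(1 + 38.33934·e^(−r·31)) → e^(−31r) = (21.30081 − 1)/38.33934 = 0.529503
r = −ln(0.529503)/31 = 0.63582/31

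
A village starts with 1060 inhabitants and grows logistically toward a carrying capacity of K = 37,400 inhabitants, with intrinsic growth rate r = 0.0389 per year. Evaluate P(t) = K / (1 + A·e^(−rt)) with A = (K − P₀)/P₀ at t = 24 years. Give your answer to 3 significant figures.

≈ 2,580 inhabitants

A = (37400 − 1060)/1060 = 34.28302
P(24) = 37400 / (1 + 34.28302·e^(−0.0389·24)) = 37400 / (1 + 34.28302·0.393136)
= 37400 / 14.47788 ≈ 2583.25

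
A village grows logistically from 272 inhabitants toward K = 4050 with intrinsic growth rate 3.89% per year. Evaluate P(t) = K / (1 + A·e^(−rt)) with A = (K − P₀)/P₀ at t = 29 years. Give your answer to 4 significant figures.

≈ 737.0 inhabitants

A = (4050 − 272)/272 = 13.88971
P(29) = 4050 / (1 + 13.88971·e^(−0.0389·29)) = 4050 / (1 + 13.88971·0.323648)
= 4050 / 5.49537 ≈ 736.98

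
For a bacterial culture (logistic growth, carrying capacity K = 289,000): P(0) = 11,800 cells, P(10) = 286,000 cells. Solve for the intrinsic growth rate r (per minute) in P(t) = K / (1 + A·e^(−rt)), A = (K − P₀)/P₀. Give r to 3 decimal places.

A = (289000 − 11800)/11800 = 23.49153
286000 = 289000/(1 + 23.49153·e^(−r·10)) → e^(−10r) = (1.01049 − 1)/23.49153 = 0.000447
r = −ln(0.000447)/10 = 7.71402/10

r ≈ 0.771 per minute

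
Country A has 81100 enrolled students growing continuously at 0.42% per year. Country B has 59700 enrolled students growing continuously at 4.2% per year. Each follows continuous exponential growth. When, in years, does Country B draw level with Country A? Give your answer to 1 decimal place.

81100·e^(0.0042t) = 59700·e^(0.042t)
81100/59700 = e^((0.042 − 0.0042)t) → ln(1.35846) = 0.0378·t
t = 0.30635 / 0.0378

t ≈ 8.1 years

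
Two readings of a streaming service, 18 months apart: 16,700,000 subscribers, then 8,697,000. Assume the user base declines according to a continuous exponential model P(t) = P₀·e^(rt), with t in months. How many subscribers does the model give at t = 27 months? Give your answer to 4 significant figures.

≈ 6,276,000 subscribers

r = ln(8697000/16700000) / 18 ≈ -0.036246 per month
P(27) = 16700000 · e^(-0.036246·27) = 16700000 · 0.37582 ≈ 6276188.37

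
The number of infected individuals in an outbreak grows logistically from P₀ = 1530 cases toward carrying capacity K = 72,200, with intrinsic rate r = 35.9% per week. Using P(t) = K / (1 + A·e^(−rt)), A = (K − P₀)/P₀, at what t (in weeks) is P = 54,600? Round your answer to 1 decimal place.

A = (72200 − 1530)/1530 = 46.18954
54600 = 72200/(1 + 46.18954·e^(−0.359t)) → 1 + 46.18954·e^(−0.359t) = 1.32234
e^(−0.359t) = 0.006979 → t = ln(143.29256)/0.359 = 4.96489/0.359

t ≈ 13.8 weeks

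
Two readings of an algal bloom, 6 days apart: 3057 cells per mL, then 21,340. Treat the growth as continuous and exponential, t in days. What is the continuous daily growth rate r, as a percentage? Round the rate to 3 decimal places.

21340 = 3057 · e^(r·6)
e^(6r) = 21340/3057 = 6.9807
r = ln(6.9807) / 6 = 1.94315 / 6

r ≈ 32.386% per day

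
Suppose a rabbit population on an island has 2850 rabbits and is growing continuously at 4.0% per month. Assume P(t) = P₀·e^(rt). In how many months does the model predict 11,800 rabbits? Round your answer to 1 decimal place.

11800 = 2850 · e^(0.04·t)
t = ln(11800/2850) / 0.04 = ln(4.14035) / 0.04 = 1.42078 / 0.04

t ≈ 35.5 months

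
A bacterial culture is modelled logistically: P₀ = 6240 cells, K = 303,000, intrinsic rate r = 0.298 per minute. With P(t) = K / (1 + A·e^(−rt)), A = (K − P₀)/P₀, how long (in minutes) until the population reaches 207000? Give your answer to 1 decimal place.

A = (303000 − 6240)/6240 = 47.55769
207000 = 303000/(1 + 47.55769·e^(−0.298t)) → 1 + 47.55769·e^(−0.298t) = 1.46377
e^(−0.298t) = 0.009752 → t = ln(102.54627)/0.298 = 4.63031/0.298

t ≈ 15.5 minutes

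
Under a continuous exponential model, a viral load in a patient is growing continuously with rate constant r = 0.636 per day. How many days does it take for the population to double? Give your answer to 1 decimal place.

doubling time ≈ 1.1 days

doubling time = ln(2) / |r| = 0.69315 / 0.636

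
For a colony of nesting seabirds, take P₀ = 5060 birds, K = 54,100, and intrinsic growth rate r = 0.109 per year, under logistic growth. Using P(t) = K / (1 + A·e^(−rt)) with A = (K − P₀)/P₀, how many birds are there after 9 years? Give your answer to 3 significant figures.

A = (54100 − 5060)/5060 = 9.6917
P(9) = 54100 / (1 + 9.6917·e^(−0.109·9)) = 54100 / (1 + 9.6917·0.374936)
= 54100 / 4.63377 ≈ 11675.17

≈ 11,700 birds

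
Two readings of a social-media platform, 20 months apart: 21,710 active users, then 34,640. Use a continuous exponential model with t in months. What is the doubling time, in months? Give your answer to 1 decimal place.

doubling time ≈ 29.7 months

r = ln(34640/21710) / 20 = ln(1.59558) / 20 ≈ 0.023362 per month
doubling time = ln 2 / |r| = 0.69315 / 0.023362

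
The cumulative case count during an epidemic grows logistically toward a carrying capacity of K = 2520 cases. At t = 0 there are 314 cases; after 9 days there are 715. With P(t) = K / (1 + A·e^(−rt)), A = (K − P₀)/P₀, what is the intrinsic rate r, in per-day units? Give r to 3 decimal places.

r ≈ 0.114 per day

A = (2520 − 314)/314 = 7.02548
715 = 2520/(1 + 7.02548·e^(−r·9)) → e^(−9r) = (3.52448 − 1)/7.02548 = 0.359332
r = −ln(0.359332)/9 = 1.02351/9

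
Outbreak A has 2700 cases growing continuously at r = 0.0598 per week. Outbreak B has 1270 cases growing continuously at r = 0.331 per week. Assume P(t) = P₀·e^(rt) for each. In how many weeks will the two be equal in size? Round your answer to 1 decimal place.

2700·e^(0.0598t) = 1270·e^(0.331t)
2700/1270 = e^((0.331 − 0.0598)t) → ln(2.12598) = 0.2712·t
t = 0.75423 / 0.2712

t ≈ 2.8 weeks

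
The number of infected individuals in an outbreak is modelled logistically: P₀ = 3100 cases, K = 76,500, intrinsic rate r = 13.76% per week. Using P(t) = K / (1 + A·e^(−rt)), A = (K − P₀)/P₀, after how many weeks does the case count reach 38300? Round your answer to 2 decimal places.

t ≈ 23.02 weeks

A = (76500 − 3100)/3100 = 23.67742
38300 = 76500/(1 + 23.67742·e^(−0.1376t)) → 1 + 23.67742·e^(−0.1376t) = 1.99739
e^(−0.1376t) = 0.042124 → t = ln(23.7394)/0.1376 = 3.16714/0.1376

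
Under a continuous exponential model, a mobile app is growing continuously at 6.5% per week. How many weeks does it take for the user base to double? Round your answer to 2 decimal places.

doubling time ≈ 10.66 weeks

doubling time = ln(2) / |r| = 0.69315 / 0.065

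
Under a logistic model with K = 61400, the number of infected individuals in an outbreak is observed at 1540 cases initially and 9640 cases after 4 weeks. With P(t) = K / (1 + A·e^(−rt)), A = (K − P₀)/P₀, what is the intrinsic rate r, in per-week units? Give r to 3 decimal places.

r ≈ 0.495 per week

A = (61400 − 1540)/1540 = 38.87013
9640 = 61400/(1 + 38.87013·e^(−r·4)) → e^(−4r) = (6.36929 − 1)/38.87013 = 0.138134
r = −ln(0.138134)/4 = 1.97953/4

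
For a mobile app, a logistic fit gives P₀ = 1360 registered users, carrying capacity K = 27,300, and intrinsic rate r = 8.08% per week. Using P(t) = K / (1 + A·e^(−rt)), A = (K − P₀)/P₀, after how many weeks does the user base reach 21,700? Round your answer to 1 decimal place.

A = (27300 − 1360)/1360 = 19.07353
21700 = 27300/(1 + 19.07353·e^(−0.0808t)) → 1 + 19.07353·e^(−0.0808t) = 1.25806
e^(−0.0808t) = 0.01353 → t = ln(73.90993)/0.0808 = 4.30285/0.0808

t ≈ 53.3 weeks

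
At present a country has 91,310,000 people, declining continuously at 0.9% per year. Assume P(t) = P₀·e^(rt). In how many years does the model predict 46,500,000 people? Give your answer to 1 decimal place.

t ≈ 75.0 years

46500000 = 91310000 · e^(-0.009·t)
t = ln(46500000/91310000) / -0.009 = ln(0.50925) / -0.009 = -0.67481 / -0.009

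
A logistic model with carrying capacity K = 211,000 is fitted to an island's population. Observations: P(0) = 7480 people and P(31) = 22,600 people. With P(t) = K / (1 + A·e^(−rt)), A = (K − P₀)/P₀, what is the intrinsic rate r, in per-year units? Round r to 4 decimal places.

A = (211000 − 7480)/7480 = 27.20856
22600 = 211000/(1 + 27.20856·e^(−r·31)) → e^(−31r) = (9.33628 − 1)/27.20856 = 0.306385
r = −ln(0.306385)/31 = 1.18291/31

r ≈ 0.0382 per year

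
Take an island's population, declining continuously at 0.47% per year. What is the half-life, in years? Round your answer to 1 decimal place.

half-life ≈ 147.5 years

half-life = ln(2) / |r| = 0.69315 / 0.0047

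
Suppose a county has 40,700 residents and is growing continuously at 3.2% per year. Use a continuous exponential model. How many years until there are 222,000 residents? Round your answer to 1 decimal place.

t ≈ 53.0 years

222000 = 40700 · e^(0.032·t)
t = ln(222000/40700) / 0.032 = ln(5.45455) / 0.032 = 1.69645 / 0.032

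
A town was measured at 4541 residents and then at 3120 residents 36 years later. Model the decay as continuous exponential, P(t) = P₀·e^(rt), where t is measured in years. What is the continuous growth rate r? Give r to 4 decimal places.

3120 = 4541 · e^(r·36)
e^(36r) = 3120/4541 = 0.68707
r = ln(0.68707) / 36 = -0.37531 / 36

r ≈ -0.0104 per year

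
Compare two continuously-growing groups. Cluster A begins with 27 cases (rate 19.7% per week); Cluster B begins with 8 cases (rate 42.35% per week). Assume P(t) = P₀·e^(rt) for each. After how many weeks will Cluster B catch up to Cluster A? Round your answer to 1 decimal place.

t ≈ 5.4 weeks

27·e^(0.197t) = 8·e^(0.4235t)
27/8 = e^((0.4235 − 0.197)t) → ln(3.375) = 0.2265·t
t = 1.2164 / 0.2265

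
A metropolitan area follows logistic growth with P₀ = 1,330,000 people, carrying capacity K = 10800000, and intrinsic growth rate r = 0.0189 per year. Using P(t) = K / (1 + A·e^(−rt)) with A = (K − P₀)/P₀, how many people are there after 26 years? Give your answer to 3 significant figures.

≈ 2,020,000 people

A = (10800000 − 1330000)/1330000 = 7.1203
P(26) = 10800000 / (1 + 7.1203·e^(−0.0189·26)) = 10800000 / (1 + 7.1203·0.611769)
= 10800000 / 5.35598 ≈ 2016437.13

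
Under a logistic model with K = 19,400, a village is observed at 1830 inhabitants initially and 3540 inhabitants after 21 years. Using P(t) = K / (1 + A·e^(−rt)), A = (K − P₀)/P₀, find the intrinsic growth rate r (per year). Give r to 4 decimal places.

r ≈ 0.0363 per year

A = (19400 − 1830)/1830 = 9.60109
3540 = 19400/(1 + 9.60109·e^(−r·21)) → e^(−21r) = (5.48023 − 1)/9.60109 = 0.466637
r = −ln(0.466637)/21 = 0.7622/21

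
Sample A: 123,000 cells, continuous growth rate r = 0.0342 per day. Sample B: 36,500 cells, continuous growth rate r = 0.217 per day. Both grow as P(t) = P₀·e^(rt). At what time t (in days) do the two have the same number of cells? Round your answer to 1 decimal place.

123000·e^(0.0342t) = 36500·e^(0.217t)
123000/36500 = e^((0.217 − 0.0342)t) → ln(3.36986) = 0.1828·t
t = 1.21487 / 0.1828

t ≈ 6.6 days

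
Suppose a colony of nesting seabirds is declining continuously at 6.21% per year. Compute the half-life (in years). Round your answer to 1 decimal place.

half-life = ln(2) / |r| = 0.69315 / 0.0621

half-life ≈ 11.2 years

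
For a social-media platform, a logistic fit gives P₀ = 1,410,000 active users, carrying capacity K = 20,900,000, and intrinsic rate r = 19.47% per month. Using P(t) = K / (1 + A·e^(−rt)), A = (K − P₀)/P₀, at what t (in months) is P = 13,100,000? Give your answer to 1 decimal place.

A = (20900000 − 1410000)/1410000 = 13.8227
13100000 = 20900000/(1 + 13.8227·e^(−0.1947t)) → 1 + 13.8227·e^(−0.1947t) = 1.59542
e^(−0.1947t) = 0.043076 → t = ln(23.21504)/0.1947 = 3.1448/0.1947

t ≈ 16.2 months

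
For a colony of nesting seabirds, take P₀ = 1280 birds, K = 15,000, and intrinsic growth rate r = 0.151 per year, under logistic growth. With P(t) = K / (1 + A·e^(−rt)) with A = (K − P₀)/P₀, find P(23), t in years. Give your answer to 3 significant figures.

≈ 11,300 birds

A = (15000 − 1280)/1280 = 10.71875
P(23) = 15000 / (1 + 10.71875·e^(−0.151·23)) = 15000 / (1 + 10.71875·0.031024)
= 15000 / 1.33254 ≈ 11256.73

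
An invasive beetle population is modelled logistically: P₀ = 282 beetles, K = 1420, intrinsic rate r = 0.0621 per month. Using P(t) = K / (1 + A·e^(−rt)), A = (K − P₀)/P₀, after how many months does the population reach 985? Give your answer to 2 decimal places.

A = (1420 − 282)/282 = 4.03546
985 = 1420/(1 + 4.03546·e^(−0.0621t)) → 1 + 4.03546·e^(−0.0621t) = 1.44162
e^(−0.0621t) = 0.109436 → t = ln(9.13777)/0.0621 = 2.21242/0.0621

t ≈ 35.63 months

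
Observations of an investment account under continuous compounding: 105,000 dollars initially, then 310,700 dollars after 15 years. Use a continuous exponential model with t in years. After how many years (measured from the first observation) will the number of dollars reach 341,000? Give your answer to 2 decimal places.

r = ln(310700/105000) / 15 ≈ 0.072324 per year
t = ln(341000/105000) / r = 1.17792 / 0.072324 ≈ 16.287

t ≈ 16.29 years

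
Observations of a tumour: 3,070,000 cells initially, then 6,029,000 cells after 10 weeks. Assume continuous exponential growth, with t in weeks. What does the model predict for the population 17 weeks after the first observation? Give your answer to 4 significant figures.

≈ 9,670,000 cells

r = ln(6029000/3070000) / 10 ≈ 0.06749 per week
P(17) = 3070000 · e^(0.06749·17) = 3070000 · 3.14979 ≈ 9669858.52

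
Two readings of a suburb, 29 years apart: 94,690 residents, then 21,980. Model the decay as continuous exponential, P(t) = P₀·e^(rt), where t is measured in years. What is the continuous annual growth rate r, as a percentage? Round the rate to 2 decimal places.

r ≈ -5.04% per year

21980 = 94690 · e^(r·29)
e^(29r) = 21980/94690 = 0.23213
r = ln(0.23213) / 29 = -1.46048 / 29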